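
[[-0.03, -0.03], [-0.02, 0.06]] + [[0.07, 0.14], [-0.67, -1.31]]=[[0.04,0.11], [-0.69,-1.25]]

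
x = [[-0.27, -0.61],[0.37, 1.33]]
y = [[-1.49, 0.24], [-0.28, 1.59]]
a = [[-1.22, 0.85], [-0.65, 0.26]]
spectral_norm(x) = 1.53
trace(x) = 1.06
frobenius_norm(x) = 1.53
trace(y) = 0.10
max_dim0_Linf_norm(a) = 1.22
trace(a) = -0.96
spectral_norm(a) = 1.64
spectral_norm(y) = 1.80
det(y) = -2.30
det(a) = 0.24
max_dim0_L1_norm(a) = 1.87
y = x + a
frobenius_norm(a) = 1.64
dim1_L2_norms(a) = [1.49, 0.7]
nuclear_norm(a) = 1.78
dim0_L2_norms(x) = [0.46, 1.46]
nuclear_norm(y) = 3.08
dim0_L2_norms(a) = [1.38, 0.89]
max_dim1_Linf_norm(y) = 1.59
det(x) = -0.13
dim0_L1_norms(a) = [1.87, 1.11]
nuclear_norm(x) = 1.62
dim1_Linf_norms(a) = [1.22, 0.65]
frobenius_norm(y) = 2.21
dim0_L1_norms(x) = [0.64, 1.94]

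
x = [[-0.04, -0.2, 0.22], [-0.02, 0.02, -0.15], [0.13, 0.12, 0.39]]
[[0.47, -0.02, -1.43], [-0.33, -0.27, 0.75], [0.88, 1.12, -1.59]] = x @[[-1.33, -1.22, 1.81], [0.65, 2.94, 1.23], [2.49, 2.38, -5.06]]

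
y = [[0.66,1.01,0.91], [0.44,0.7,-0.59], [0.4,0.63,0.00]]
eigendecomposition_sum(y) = [[(0.93+0j), (1.45+0j), (-0.01+0j)], [(0.27+0j), (0.42+0j), -0.00+0.00j], [(0.4+0j), 0.63+0.00j, (-0+0j)]] + [[(-0.13+0.03j),-0.22+0.00j,0.46-0.07j], [0.09-0.02j,(0.14-0j),-0.29+0.04j], [-0.00-0.01j,0.00-0.01j,0.00+0.03j]] + [[-0.13-0.03j, (-0.22-0j), 0.46+0.07j], [(0.09+0.02j), 0.14+0.00j, (-0.29-0.04j)], [(-0+0.01j), 0.00+0.01j, -0.03j]]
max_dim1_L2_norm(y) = 1.51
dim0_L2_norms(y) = [0.89, 1.38, 1.08]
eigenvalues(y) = [(1.34+0j), (0.01+0.06j), (0.01-0.06j)]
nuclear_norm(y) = 2.69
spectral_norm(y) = 1.71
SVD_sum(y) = [[0.74, 1.14, 0.48], [0.3, 0.46, 0.19], [0.36, 0.56, 0.23]] + [[-0.08, -0.13, 0.43], [0.14, 0.24, -0.78], [0.04, 0.07, -0.23]] + [[0.00, -0.0, -0.00], [0.00, -0.00, -0.0], [-0.00, 0.0, 0.00]]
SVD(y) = [[-0.84,0.47,-0.26], [-0.34,-0.85,-0.41], [-0.41,-0.25,0.88]] @ diag([1.7060650136204258, 0.9806809925557526, 0.0026382077630020817]) @ [[-0.51,-0.79,-0.33], [-0.17,-0.29,0.94], [-0.84,0.54,0.01]]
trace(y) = 1.36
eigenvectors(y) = [[(-0.89+0j), (0.84+0j), (0.84-0j)], [(-0.25+0j), -0.54+0.00j, -0.54-0.00j], [-0.38+0.00j, -0.00+0.05j, (-0-0.05j)]]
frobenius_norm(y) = 1.97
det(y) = 0.00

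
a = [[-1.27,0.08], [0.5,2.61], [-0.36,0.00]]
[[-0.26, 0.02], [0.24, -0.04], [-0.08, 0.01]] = a @ [[0.21, -0.02],  [0.05, -0.01]]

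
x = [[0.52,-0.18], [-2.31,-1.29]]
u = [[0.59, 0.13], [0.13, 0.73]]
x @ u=[[0.28, -0.06],  [-1.53, -1.24]]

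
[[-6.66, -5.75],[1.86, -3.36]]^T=[[-6.66, 1.86],[-5.75, -3.36]]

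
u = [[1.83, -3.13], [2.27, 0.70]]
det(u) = 8.386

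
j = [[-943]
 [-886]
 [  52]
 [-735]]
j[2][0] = 52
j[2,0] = 52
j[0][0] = -943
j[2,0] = 52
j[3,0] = -735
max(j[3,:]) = -735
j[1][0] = -886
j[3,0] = -735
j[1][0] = -886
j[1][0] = -886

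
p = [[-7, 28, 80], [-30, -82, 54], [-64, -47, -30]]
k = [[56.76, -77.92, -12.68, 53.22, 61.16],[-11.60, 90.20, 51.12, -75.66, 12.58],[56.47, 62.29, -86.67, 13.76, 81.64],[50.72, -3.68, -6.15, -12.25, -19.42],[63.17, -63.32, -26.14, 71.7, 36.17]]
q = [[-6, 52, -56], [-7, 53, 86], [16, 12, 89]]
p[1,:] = [-30, -82, 54]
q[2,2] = 89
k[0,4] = 61.16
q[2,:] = [16, 12, 89]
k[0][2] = -12.68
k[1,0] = -11.6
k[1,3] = -75.66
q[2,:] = [16, 12, 89]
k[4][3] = 71.7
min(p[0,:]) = -7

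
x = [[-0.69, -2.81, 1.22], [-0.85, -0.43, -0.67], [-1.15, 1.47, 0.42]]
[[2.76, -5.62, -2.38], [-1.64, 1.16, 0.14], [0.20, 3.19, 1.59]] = x@[[0.37, -1.13, -0.4],[-0.17, 1.68, 0.84],[2.08, -1.38, -0.24]]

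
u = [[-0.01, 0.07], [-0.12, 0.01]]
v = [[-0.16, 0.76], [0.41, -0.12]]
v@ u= [[-0.09, -0.00], [0.01, 0.03]]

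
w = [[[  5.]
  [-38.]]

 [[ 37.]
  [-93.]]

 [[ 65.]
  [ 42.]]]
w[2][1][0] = 42.0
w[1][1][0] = -93.0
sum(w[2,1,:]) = 42.0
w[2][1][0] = 42.0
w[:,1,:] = [[-38.0], [-93.0], [42.0]]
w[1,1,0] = -93.0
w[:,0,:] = [[5.0], [37.0], [65.0]]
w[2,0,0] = 65.0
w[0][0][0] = 5.0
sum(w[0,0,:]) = 5.0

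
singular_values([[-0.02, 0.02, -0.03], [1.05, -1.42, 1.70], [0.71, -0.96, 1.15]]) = [2.96, 0.0, 0.0]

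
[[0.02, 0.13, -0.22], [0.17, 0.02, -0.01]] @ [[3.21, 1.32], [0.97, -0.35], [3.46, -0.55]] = [[-0.57,0.1], [0.53,0.22]]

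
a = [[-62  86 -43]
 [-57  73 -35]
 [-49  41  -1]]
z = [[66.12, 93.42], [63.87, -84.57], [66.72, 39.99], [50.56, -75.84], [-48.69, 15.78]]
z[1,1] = -84.57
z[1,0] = 63.87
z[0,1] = 93.42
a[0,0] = -62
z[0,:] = [66.12, 93.42]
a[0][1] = 86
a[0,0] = -62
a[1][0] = -57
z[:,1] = [93.42, -84.57, 39.99, -75.84, 15.78]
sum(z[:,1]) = -11.219999999999994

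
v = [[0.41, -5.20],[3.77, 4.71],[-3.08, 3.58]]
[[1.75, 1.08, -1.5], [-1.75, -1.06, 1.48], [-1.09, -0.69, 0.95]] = v@ [[-0.04,-0.02,0.03], [-0.34,-0.21,0.29]]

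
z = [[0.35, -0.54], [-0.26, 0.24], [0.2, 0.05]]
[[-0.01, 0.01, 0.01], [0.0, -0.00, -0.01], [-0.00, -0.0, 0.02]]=z @ [[-0.01, -0.01, 0.11], [0.01, -0.02, 0.06]]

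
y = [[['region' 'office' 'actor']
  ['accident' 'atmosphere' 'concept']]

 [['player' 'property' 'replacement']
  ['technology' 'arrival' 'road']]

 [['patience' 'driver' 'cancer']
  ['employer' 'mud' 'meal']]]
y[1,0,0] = 'player'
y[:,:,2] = [['actor', 'concept'], ['replacement', 'road'], ['cancer', 'meal']]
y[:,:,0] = [['region', 'accident'], ['player', 'technology'], ['patience', 'employer']]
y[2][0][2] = 'cancer'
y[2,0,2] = 'cancer'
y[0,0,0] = 'region'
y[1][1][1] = 'arrival'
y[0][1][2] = 'concept'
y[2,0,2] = 'cancer'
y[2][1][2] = 'meal'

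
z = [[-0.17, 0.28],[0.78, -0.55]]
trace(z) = -0.72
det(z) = -0.12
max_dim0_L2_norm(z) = 0.8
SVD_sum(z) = [[-0.24, 0.19], [0.76, -0.58]] + [[0.07, 0.09], [0.02, 0.03]]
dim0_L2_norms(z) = [0.8, 0.62]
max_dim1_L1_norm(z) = 1.33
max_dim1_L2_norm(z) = 0.95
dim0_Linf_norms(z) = [0.78, 0.55]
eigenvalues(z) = [0.14, -0.86]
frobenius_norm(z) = 1.01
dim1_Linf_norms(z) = [0.28, 0.78]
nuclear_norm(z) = 1.13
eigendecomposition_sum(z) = [[0.10, 0.04], [0.11, 0.05]] + [[-0.27, 0.24], [0.67, -0.6]]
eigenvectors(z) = [[0.66, -0.37], [0.75, 0.93]]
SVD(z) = [[-0.3, 0.95], [0.95, 0.3]] @ diag([1.0013196704265925, 0.12473539039414744]) @ [[0.79,-0.61], [0.61,0.79]]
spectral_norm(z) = 1.00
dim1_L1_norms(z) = [0.45, 1.33]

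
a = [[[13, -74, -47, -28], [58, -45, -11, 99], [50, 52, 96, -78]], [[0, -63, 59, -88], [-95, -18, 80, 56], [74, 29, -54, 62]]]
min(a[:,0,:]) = -88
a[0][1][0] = 58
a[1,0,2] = 59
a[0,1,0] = 58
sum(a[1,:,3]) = 30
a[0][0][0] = 13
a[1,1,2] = 80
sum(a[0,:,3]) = -7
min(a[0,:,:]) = -78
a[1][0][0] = 0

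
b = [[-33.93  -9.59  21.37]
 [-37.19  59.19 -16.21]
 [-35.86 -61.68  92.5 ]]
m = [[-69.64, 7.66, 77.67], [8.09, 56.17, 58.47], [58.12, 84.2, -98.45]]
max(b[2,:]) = 92.5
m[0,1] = 7.66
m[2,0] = 58.12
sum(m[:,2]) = 37.68999999999998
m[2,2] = -98.45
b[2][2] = 92.5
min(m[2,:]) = -98.45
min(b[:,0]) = -37.19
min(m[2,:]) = -98.45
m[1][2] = 58.47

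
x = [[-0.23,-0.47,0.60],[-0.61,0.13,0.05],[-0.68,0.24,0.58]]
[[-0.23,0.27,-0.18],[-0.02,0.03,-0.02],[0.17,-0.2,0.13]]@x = [[0.01,0.1,-0.23], [-0.00,0.01,-0.02], [-0.01,-0.07,0.17]]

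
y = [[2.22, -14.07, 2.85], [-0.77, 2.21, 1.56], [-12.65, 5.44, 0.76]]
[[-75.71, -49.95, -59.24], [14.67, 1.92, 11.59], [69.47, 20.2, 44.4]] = y @ [[-3.30, -0.56, -1.7],[5.0, 2.84, 4.10],[0.69, -3.07, 0.78]]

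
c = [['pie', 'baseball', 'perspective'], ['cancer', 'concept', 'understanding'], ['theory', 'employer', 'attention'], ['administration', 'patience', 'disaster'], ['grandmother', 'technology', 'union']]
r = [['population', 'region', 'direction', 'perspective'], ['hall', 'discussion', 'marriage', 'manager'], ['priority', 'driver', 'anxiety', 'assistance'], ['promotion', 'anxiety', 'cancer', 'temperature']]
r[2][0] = 'priority'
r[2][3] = 'assistance'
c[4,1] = 'technology'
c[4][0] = 'grandmother'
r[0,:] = ['population', 'region', 'direction', 'perspective']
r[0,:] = ['population', 'region', 'direction', 'perspective']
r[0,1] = 'region'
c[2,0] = 'theory'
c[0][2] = 'perspective'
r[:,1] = ['region', 'discussion', 'driver', 'anxiety']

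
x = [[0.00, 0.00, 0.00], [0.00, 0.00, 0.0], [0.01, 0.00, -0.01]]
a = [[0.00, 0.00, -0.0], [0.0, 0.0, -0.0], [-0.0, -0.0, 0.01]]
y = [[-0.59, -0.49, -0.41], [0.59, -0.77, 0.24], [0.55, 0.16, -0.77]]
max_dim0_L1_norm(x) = 0.01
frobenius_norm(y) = 1.64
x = a @ y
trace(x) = -0.01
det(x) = 0.00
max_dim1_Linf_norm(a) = 0.01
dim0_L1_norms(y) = [1.73, 1.42, 1.42]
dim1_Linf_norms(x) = [0.0, 0.0, 0.01]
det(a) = 0.00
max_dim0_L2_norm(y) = 1.0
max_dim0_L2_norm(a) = 0.01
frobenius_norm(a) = 0.01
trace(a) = 0.01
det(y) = -0.83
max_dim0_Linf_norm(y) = 0.77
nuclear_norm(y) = 2.82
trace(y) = -2.13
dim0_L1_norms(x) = [0.01, 0.0, 0.01]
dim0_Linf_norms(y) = [0.59, 0.77, 0.77]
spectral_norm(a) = 0.01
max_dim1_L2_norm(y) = 1.0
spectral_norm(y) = 1.02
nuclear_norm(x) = 0.01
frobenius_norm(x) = 0.01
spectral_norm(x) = 0.01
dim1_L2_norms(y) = [0.87, 1.0, 0.96]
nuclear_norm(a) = 0.01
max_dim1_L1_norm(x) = 0.02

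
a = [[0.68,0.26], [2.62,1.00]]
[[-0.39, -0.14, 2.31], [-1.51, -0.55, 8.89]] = a@ [[-0.33, -0.12, 1.93], [-0.65, -0.24, 3.83]]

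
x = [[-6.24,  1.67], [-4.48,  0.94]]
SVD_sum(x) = [[-6.27, 1.56], [-4.44, 1.10]] + [[0.03, 0.11], [-0.04, -0.16]]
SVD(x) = [[-0.82,-0.58], [-0.58,0.82]] @ diag([7.914468352133005, 0.20418301370356423]) @ [[0.97,  -0.24], [-0.24,  -0.97]]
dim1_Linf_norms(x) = [6.24, 4.48]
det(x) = 1.62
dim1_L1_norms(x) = [7.91, 5.42]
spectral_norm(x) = 7.91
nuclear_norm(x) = 8.12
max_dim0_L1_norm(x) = 10.72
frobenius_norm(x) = 7.92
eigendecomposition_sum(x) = [[-6.33, 1.79], [-4.79, 1.35]] + [[0.09, -0.12], [0.31, -0.41]]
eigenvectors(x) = [[-0.8, -0.27], [-0.6, -0.96]]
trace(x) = -5.30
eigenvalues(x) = [-4.98, -0.32]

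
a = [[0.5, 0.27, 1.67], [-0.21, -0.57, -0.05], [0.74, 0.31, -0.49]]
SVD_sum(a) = [[0.40, 0.28, 1.69], [-0.04, -0.03, -0.18], [-0.06, -0.04, -0.24]] + [[0.06, 0.04, -0.02], [-0.37, -0.26, 0.13], [0.70, 0.49, -0.25]] + [[0.04,  -0.05,  -0.0], [0.20,  -0.28,  -0.0], [0.10,  -0.14,  -0.00]]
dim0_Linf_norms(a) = [0.74, 0.57, 1.67]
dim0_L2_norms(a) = [0.92, 0.7, 1.74]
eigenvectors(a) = [[-0.91, 0.67, -0.38], [0.12, 0.16, 0.92], [-0.39, -0.72, 0.08]]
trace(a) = -0.56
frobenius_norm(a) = 2.09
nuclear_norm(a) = 3.19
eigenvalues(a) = [1.17, -1.24, -0.49]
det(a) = 0.71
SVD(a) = [[-0.98, -0.08, -0.16], [0.1, 0.46, -0.88], [0.14, -0.88, -0.45]] @ diag([1.788907287012223, 1.0067454889254654, 0.3916302324933437]) @ [[-0.23, -0.16, -0.96], [-0.78, -0.56, 0.28], [-0.58, 0.82, 0.0]]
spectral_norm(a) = 1.79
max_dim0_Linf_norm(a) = 1.67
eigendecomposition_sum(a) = [[0.85, 0.28, 0.85], [-0.11, -0.04, -0.11], [0.36, 0.12, 0.36]] + [[-0.35, -0.21, 0.77], [-0.08, -0.05, 0.18], [0.38, 0.23, -0.84]] + [[0.01,0.20,0.05], [-0.01,-0.48,-0.12], [-0.0,-0.04,-0.01]]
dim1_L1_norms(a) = [2.44, 0.83, 1.54]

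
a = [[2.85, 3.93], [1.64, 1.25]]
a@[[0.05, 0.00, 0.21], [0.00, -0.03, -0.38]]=[[0.14, -0.12, -0.89], [0.08, -0.04, -0.13]]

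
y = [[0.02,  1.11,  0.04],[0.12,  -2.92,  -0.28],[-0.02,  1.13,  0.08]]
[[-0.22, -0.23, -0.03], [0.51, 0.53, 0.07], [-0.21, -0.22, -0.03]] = y@[[-0.14, -0.54, 0.19], [-0.20, -0.19, -0.04], [0.22, -0.15, 0.25]]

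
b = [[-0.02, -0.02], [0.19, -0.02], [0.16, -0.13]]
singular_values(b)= [0.27, 0.08]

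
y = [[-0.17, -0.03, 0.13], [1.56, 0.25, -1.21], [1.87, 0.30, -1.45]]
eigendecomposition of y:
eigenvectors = [[0.07, -0.41, 0.59], [-0.64, -0.62, -0.47], [-0.77, -0.66, 0.66]]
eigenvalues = [-1.36, -0.01, 0.0]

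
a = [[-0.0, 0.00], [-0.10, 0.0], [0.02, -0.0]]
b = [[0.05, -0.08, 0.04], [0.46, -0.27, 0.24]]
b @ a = [[0.01,0.00], [0.03,0.0]]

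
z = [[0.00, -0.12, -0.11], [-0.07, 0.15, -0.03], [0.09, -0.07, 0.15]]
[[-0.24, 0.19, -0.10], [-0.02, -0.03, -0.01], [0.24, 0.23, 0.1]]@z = [[-0.02, 0.06, 0.01], [0.0, -0.0, 0.00], [-0.01, -0.0, -0.02]]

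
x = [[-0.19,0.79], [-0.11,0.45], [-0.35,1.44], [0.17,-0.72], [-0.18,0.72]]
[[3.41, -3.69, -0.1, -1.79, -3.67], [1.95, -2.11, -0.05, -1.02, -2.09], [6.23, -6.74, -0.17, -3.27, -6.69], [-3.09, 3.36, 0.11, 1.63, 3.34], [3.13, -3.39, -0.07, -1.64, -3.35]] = x @ [[-3.88, 3.01, -3.78, 0.61, 1.58], [3.38, -3.95, -1.04, -2.12, -4.26]]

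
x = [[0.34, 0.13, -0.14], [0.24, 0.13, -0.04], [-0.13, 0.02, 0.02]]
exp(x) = [[1.44, 0.16, -0.17], [0.31, 1.16, -0.06], [-0.15, 0.01, 1.03]]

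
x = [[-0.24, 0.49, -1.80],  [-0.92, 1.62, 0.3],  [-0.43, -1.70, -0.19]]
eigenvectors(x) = [[(0.8+0j),(-0.61+0j),-0.61-0.00j], [0.19+0.00j,(-0.09-0.56j),(-0.09+0.56j)], [0.56+0.00j,0.49+0.25j,(0.49-0.25j)]]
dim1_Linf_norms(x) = [1.8, 1.62, 1.7]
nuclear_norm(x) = 5.23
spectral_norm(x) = 2.43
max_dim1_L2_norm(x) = 1.89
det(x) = -4.27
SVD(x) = [[0.25, 0.97, 0.01], [0.72, -0.18, -0.67], [-0.65, 0.18, -0.74]] @ diag([2.4329086966134494, 1.8387034109106797, 0.9537426490663387]) @ [[-0.18, 0.98, -0.04], [-0.08, -0.06, -0.99], [0.98, 0.18, -0.09]]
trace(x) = 1.19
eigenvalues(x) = [(-1.38+0j), (1.29+1.2j), (1.29-1.2j)]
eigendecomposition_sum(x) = [[-0.66+0.00j, (-0.4+0j), -0.90-0.00j], [-0.16+0.00j, (-0.09+0j), (-0.21-0j)], [-0.46+0.00j, -0.28+0.00j, (-0.63-0j)]] + [[0.21+0.45j,(0.45-0.85j),-0.45-0.35j], [-0.38+0.26j,(0.86+0.28j),(0.26-0.47j)], [0.02-0.45j,-0.71+0.50j,(0.22+0.47j)]] + [[(0.21-0.45j), 0.45+0.85j, (-0.45+0.35j)],[-0.38-0.26j, 0.86-0.28j, 0.26+0.47j],[0.02+0.45j, -0.71-0.50j, (0.22-0.47j)]]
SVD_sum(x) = [[-0.11, 0.6, -0.03], [-0.32, 1.71, -0.08], [0.29, -1.56, 0.07]] + [[-0.14, -0.11, -1.77], [0.03, 0.02, 0.32], [-0.03, -0.02, -0.32]] + [[0.01, 0.00, -0.0], [-0.63, -0.11, 0.06], [-0.69, -0.12, 0.06]]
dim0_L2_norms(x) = [1.04, 2.4, 1.83]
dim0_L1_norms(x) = [1.59, 3.81, 2.29]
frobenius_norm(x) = 3.20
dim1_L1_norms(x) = [2.53, 2.84, 2.32]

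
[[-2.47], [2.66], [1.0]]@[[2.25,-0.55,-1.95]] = [[-5.56,  1.36,  4.82], [5.98,  -1.46,  -5.19], [2.25,  -0.55,  -1.95]]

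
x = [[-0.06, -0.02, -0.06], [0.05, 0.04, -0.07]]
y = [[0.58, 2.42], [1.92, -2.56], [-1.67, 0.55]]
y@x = [[0.09, 0.09, -0.20], [-0.24, -0.14, 0.06], [0.13, 0.06, 0.06]]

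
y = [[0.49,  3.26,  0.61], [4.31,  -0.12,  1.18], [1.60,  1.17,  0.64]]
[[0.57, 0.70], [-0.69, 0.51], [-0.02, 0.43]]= y@ [[-0.13, 0.11], [0.21, 0.19], [-0.09, 0.05]]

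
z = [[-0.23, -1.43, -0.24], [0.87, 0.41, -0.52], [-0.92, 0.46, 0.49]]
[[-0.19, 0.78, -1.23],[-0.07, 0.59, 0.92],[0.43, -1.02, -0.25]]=z @ [[-0.65, 0.48, 0.59], [0.35, -0.5, 0.79], [-0.68, -0.72, -0.15]]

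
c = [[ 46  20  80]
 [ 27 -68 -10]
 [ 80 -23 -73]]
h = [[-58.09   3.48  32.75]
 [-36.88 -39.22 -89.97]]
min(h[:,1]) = -39.22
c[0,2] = 80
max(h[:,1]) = 3.48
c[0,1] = 20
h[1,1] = -39.22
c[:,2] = [80, -10, -73]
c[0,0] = 46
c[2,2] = -73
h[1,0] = -36.88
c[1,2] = -10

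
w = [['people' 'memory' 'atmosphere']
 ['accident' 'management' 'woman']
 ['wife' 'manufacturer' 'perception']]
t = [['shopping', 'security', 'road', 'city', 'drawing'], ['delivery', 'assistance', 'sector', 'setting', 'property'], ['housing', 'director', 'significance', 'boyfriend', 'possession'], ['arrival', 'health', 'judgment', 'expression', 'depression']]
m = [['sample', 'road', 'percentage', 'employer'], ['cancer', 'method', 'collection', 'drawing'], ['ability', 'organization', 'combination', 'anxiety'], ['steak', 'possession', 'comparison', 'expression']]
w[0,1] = 'memory'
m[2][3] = 'anxiety'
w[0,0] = 'people'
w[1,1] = 'management'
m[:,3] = ['employer', 'drawing', 'anxiety', 'expression']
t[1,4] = 'property'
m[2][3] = 'anxiety'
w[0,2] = 'atmosphere'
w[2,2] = 'perception'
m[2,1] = 'organization'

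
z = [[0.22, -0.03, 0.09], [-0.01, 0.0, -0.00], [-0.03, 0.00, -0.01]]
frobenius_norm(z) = 0.24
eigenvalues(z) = [(0.21+0j), 0j, -0j]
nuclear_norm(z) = 0.25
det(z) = 0.00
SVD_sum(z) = [[0.22, -0.03, 0.09],[-0.01, 0.00, -0.0],[-0.03, 0.00, -0.01]] + [[-0.00,-0.00,0.00], [-0.00,-0.0,0.0], [-0.00,-0.00,0.00]] + [[0.0, -0.0, -0.00], [-0.0, 0.00, 0.00], [0.00, -0.0, -0.0]]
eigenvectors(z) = [[(-0.99+0j), (-0.24-0.09j), (-0.24+0.09j)], [0.05+0.00j, (0.3-0.6j), 0.30+0.60j], [(0.14+0j), (0.69+0j), (0.69-0j)]]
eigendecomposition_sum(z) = [[0.22-0.00j, (-0.03-0j), 0.09-0.00j], [(-0.01+0j), 0j, (-0+0j)], [-0.03+0.00j, 0.00+0.00j, -0.01+0.00j]] + [[0.00-0.00j,0j,(-0-0j)], [0.00+0.00j,-0.00+0.00j,-0j], [0.00+0.00j,-0.00+0.00j,0j]] + [[0.00+0.00j, -0j, (-0+0j)],[0.00-0.00j, (-0-0j), 0j],[-0j, (-0-0j), 0.00-0.00j]]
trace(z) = 0.21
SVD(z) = [[-0.99, -0.12, 0.05], [0.04, -0.65, -0.76], [0.13, -0.75, 0.64]] @ diag([0.2417948877400131, 0.005488323875762543, 0.0022606556193289183]) @ [[-0.92, 0.12, -0.37],[0.35, 0.67, -0.65],[0.17, -0.73, -0.66]]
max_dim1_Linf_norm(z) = 0.22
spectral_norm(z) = 0.24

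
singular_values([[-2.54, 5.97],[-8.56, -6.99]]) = [11.26, 6.11]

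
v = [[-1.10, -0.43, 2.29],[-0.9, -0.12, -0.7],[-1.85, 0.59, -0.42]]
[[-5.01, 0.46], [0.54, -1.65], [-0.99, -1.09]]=v @ [[0.86, 0.89], [-0.29, 1.61], [-1.83, 0.93]]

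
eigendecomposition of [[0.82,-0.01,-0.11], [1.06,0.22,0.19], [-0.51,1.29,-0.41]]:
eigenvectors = [[(-0.11-0.26j), -0.11+0.26j, (0.06+0j)],[(-0.63-0.24j), -0.63+0.24j, -0.25+0.00j],[(-0.68+0j), (-0.68-0j), (0.97+0j)]]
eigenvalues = [(0.71+0.26j), (0.71-0.26j), (-0.78+0j)]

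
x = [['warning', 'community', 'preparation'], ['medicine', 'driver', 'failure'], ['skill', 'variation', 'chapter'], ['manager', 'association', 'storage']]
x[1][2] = 'failure'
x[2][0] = 'skill'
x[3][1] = 'association'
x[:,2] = ['preparation', 'failure', 'chapter', 'storage']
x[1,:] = ['medicine', 'driver', 'failure']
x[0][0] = 'warning'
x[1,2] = 'failure'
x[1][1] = 'driver'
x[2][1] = 'variation'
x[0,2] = 'preparation'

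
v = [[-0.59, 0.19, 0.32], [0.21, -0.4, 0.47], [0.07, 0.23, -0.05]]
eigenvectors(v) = [[-0.41, -0.66, -0.39], [-0.64, 0.73, -0.81], [-0.65, -0.18, 0.43]]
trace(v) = -1.04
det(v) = 0.08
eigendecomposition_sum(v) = [[0.02, 0.04, 0.09], [0.03, 0.06, 0.14], [0.03, 0.06, 0.14]] + [[-0.46, 0.24, 0.05], [0.50, -0.27, -0.05], [-0.13, 0.07, 0.01]] + [[-0.15,  -0.09,  0.19], [-0.32,  -0.19,  0.38], [0.17,  0.10,  -0.2]]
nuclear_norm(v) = 1.55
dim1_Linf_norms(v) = [0.59, 0.47, 0.23]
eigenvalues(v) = [0.22, -0.71, -0.55]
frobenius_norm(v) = 0.99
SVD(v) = [[-0.83, -0.55, 0.06],[0.55, -0.8, 0.26],[-0.1, 0.24, 0.97]] @ diag([0.7195062624729877, 0.6491291833964394, 0.18122373333872077]) @ [[0.83, -0.55, -0.00], [0.27, 0.41, -0.87], [0.48, 0.72, 0.50]]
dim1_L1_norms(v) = [1.1, 1.08, 0.35]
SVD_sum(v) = [[-0.50, 0.33, 0.00], [0.33, -0.22, -0.00], [-0.06, 0.04, 0.00]] + [[-0.10, -0.15, 0.31],[-0.14, -0.21, 0.45],[0.04, 0.07, -0.14]] + [[0.0, 0.01, 0.01], [0.02, 0.03, 0.02], [0.08, 0.13, 0.09]]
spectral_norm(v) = 0.72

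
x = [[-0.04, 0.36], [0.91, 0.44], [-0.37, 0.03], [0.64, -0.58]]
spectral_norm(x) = 1.17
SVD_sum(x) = [[-0.04, -0.0], [0.91, 0.0], [-0.37, -0.00], [0.64, 0.0]] + [[-0.00, 0.36],[-0.0, 0.44],[-0.0, 0.03],[0.0, -0.58]]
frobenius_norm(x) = 1.43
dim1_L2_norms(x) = [0.36, 1.01, 0.37, 0.86]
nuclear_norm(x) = 1.99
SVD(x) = [[-0.03,-0.44],[0.78,-0.54],[-0.32,-0.04],[0.54,0.72]] @ diag([1.1731236625416395, 0.8126997430692897]) @ [[1.00,  0.01], [0.01,  -1.00]]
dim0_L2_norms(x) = [1.17, 0.81]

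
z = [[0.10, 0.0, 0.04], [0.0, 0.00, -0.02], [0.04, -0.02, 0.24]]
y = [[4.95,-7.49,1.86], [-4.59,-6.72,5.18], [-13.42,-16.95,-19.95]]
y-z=[[4.85, -7.49, 1.82], [-4.59, -6.72, 5.20], [-13.46, -16.93, -20.19]]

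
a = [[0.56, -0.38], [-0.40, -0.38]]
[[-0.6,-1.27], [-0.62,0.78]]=a @ [[0.02, -2.14], [1.61, 0.2]]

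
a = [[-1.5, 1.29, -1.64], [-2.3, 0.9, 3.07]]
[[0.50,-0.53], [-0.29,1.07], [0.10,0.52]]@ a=[[0.47, 0.17, -2.45], [-2.03, 0.59, 3.76], [-1.35, 0.60, 1.43]]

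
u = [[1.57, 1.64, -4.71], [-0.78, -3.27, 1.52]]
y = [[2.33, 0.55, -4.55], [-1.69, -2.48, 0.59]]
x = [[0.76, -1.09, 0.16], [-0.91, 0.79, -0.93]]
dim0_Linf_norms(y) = [2.33, 2.48, 4.55]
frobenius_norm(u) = 6.40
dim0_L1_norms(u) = [2.35, 4.91, 6.23]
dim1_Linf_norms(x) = [1.09, 0.93]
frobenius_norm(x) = 2.03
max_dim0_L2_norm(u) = 4.95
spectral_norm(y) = 5.44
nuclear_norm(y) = 7.93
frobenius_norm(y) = 5.98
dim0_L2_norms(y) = [2.88, 2.54, 4.59]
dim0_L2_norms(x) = [1.19, 1.35, 0.94]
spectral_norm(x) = 1.94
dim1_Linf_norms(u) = [4.71, 3.27]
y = x + u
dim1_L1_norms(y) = [7.43, 4.76]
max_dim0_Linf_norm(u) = 4.71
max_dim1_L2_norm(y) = 5.14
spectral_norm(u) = 5.99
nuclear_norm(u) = 8.25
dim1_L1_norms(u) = [7.92, 5.57]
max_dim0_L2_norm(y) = 4.59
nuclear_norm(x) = 2.52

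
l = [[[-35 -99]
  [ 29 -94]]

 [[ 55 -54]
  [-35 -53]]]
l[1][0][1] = -54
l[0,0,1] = -99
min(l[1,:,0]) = -35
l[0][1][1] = -94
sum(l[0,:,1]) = -193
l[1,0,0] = 55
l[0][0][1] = -99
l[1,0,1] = -54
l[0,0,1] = -99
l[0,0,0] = -35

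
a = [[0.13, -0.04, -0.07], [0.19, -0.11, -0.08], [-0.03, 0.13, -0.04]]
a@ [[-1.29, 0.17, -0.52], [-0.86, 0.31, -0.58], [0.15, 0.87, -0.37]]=[[-0.14,-0.05,-0.02],[-0.16,-0.07,-0.01],[-0.08,0.0,-0.04]]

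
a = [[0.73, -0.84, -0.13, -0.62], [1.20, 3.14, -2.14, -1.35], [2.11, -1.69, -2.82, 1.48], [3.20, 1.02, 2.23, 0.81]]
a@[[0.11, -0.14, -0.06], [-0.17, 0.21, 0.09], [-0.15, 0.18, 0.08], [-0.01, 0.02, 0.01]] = [[0.25, -0.31, -0.14], [-0.07, 0.08, 0.03], [0.93, -1.13, -0.49], [-0.16, 0.18, 0.09]]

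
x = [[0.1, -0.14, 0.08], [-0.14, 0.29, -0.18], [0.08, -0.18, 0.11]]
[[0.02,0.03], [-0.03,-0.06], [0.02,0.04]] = x@[[0.08, 0.01], [-0.16, -0.5], [-0.13, -0.49]]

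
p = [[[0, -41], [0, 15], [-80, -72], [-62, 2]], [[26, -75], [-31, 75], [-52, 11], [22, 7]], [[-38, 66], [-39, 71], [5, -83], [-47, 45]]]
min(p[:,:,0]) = -80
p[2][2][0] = 5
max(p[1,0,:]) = 26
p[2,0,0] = -38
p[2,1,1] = 71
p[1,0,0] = 26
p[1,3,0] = 22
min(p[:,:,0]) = -80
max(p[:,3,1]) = 45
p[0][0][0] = 0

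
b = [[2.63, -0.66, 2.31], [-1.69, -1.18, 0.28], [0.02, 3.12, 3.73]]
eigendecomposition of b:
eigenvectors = [[-0.34+0.00j, (0.79+0j), 0.79-0.00j], [(-0.83+0j), -0.23+0.10j, (-0.23-0.1j)], [(0.45+0j), 0.26+0.50j, (0.26-0.5j)]]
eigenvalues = [(-2.03+0j), (3.6+1.38j), (3.6-1.38j)]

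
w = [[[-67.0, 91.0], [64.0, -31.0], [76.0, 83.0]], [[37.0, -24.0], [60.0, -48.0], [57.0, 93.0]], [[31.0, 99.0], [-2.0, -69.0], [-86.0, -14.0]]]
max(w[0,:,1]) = 91.0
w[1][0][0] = 37.0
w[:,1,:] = [[64.0, -31.0], [60.0, -48.0], [-2.0, -69.0]]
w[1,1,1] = -48.0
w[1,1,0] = 60.0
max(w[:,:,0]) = 76.0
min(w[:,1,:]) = -69.0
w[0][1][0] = 64.0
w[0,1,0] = 64.0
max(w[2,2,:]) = -14.0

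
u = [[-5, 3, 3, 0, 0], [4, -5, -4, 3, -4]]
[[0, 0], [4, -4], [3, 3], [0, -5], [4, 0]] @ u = [[0, 0, 0, 0, 0], [-36, 32, 28, -12, 16], [-3, -6, -3, 9, -12], [-20, 25, 20, -15, 20], [-20, 12, 12, 0, 0]]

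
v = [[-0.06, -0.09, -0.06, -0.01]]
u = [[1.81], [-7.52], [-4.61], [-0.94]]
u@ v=[[-0.11, -0.16, -0.11, -0.02],[0.45, 0.68, 0.45, 0.08],[0.28, 0.41, 0.28, 0.05],[0.06, 0.08, 0.06, 0.01]]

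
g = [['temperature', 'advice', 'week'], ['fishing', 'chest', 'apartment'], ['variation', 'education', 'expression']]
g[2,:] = ['variation', 'education', 'expression']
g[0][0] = 'temperature'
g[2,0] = 'variation'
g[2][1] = 'education'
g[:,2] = ['week', 'apartment', 'expression']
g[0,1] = 'advice'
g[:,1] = ['advice', 'chest', 'education']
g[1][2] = 'apartment'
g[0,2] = 'week'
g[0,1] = 'advice'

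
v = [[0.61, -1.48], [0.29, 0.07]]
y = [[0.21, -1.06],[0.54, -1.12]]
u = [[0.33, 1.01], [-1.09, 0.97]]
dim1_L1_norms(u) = [1.34, 2.06]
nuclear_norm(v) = 1.90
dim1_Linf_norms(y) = [1.06, 1.12]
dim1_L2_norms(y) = [1.08, 1.24]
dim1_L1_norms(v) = [2.09, 0.36]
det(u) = 1.42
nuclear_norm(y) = 1.84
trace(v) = 0.68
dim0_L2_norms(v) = [0.68, 1.48]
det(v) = 0.47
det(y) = 0.34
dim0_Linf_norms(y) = [0.54, 1.12]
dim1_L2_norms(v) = [1.6, 0.3]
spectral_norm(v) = 1.60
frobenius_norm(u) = 1.80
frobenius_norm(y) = 1.65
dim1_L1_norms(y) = [1.27, 1.66]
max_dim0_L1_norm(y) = 2.18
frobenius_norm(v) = 1.63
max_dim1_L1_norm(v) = 2.09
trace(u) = 1.30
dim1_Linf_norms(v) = [1.48, 0.29]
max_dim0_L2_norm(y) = 1.54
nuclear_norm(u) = 2.47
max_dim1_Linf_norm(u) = 1.09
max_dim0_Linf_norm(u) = 1.09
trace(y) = -0.91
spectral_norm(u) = 1.56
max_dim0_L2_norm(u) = 1.4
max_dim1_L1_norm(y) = 1.66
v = u @ y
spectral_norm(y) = 1.63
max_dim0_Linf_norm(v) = 1.48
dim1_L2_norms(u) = [1.06, 1.46]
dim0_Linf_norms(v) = [0.61, 1.48]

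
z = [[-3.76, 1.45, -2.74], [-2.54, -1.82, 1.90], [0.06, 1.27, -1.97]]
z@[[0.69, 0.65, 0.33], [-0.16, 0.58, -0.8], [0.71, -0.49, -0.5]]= [[-4.77, -0.26, -1.03],  [-0.11, -3.64, -0.33],  [-1.56, 1.74, -0.01]]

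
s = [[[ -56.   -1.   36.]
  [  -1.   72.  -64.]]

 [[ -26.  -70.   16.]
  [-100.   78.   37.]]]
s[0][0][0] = -56.0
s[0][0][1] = -1.0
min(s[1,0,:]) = -70.0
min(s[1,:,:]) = -100.0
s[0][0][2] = 36.0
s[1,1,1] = 78.0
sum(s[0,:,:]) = -14.0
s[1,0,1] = -70.0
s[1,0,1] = -70.0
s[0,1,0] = -1.0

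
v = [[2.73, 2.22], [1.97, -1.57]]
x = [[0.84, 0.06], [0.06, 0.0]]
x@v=[[2.41,1.77], [0.16,0.13]]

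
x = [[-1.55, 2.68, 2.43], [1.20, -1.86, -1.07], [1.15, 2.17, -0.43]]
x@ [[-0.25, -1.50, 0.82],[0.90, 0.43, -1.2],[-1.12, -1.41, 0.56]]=[[0.08, 0.05, -3.13], [-0.78, -1.09, 2.62], [2.15, -0.19, -1.90]]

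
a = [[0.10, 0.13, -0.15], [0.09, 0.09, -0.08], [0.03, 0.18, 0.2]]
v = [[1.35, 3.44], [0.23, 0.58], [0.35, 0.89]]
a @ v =[[0.11, 0.29], [0.11, 0.29], [0.15, 0.39]]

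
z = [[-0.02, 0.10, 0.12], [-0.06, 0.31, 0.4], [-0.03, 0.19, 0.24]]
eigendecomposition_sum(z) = [[-0.02+0.00j, 0.10-0.00j, (0.12+0j)], [-0.05+0.00j, 0.31-0.00j, 0.40+0.00j], [(-0.03+0j), (0.19-0j), 0.24+0.00j]] + [[-0.00+0.00j,0j,(-0-0j)], [(-0-0j),(-0+0j),0.00-0.00j], [0.00+0.00j,-0j,(-0+0j)]] + [[(-0-0j), 0.00-0.00j, -0.00+0.00j], [(-0+0j), -0.00-0.00j, 0.00+0.00j], [0.00-0.00j, 0j, (-0-0j)]]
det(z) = 0.00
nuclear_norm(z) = 0.63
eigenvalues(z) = [(0.54+0j), (-0+0.01j), (-0-0.01j)]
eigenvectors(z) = [[(-0.26+0j), 0.68+0.00j, (0.68-0j)], [-0.82+0.00j, 0.06+0.58j, 0.06-0.58j], [-0.50+0.00j, (0.05-0.45j), (0.05+0.45j)]]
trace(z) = 0.53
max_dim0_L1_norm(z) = 0.76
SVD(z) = [[-0.26, 0.18, -0.95], [-0.83, -0.55, 0.12], [-0.5, 0.82, 0.29]] @ diag([0.6156579022141727, 0.006014572537545764, 0.005401144178281726]) @ [[0.11, -0.61, -0.78], [0.8, 0.52, -0.29], [0.59, -0.59, 0.55]]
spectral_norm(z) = 0.62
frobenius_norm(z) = 0.62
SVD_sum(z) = [[-0.02, 0.10, 0.12], [-0.06, 0.31, 0.4], [-0.03, 0.19, 0.24]] + [[0.00, 0.00, -0.00], [-0.0, -0.00, 0.00], [0.0, 0.00, -0.0]] + [[-0.0, 0.0, -0.0], [0.00, -0.00, 0.00], [0.0, -0.0, 0.00]]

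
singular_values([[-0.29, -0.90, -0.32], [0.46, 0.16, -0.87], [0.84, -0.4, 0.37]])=[1.0, 1.0, 1.0]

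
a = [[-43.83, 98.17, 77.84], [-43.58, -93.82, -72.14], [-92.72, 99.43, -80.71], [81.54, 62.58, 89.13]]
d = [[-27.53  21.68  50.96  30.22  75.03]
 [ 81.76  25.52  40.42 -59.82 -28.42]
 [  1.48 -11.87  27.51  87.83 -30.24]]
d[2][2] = 27.51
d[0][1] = 21.68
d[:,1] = [21.68, 25.52, -11.87]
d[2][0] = 1.48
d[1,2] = 40.42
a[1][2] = -72.14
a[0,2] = 77.84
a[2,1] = 99.43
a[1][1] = -93.82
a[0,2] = 77.84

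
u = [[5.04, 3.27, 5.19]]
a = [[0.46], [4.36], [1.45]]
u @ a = [[24.1]]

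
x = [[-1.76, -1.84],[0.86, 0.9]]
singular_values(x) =[2.83, 0.0]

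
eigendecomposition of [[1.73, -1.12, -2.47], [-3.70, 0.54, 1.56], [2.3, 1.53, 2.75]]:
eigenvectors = [[-0.06,0.52,-0.53], [0.89,-0.82,0.82], [-0.45,0.22,-0.19]]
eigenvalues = [0.01, 2.45, 2.56]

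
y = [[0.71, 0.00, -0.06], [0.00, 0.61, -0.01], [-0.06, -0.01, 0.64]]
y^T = [[0.71,0.0,-0.06], [0.00,0.61,-0.01], [-0.06,-0.01,0.64]]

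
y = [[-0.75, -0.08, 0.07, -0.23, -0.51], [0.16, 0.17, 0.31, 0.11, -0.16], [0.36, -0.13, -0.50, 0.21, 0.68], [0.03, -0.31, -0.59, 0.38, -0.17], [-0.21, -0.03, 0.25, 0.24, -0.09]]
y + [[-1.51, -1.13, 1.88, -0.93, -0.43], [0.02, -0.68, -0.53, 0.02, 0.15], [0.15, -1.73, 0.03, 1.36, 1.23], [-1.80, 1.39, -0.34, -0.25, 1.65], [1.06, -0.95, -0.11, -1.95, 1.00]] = [[-2.26, -1.21, 1.95, -1.16, -0.94], [0.18, -0.51, -0.22, 0.13, -0.01], [0.51, -1.86, -0.47, 1.57, 1.91], [-1.77, 1.08, -0.93, 0.13, 1.48], [0.85, -0.98, 0.14, -1.71, 0.91]]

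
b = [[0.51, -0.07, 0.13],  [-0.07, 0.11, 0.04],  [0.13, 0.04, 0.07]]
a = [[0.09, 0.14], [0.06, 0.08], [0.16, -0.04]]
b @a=[[0.06, 0.06], [0.01, -0.00], [0.03, 0.02]]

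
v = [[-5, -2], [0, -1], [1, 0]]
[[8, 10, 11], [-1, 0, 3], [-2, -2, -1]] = v @ [[-2, -2, -1], [1, 0, -3]]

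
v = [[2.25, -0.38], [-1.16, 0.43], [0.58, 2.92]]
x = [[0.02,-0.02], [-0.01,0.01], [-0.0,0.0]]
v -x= [[2.23, -0.36], [-1.15, 0.42], [0.58, 2.92]]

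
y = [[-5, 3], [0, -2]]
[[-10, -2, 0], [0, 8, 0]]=y @ [[2, -2, 0], [0, -4, 0]]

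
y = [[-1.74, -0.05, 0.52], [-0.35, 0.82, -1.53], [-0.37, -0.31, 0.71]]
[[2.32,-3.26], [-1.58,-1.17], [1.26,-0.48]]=y @ [[-0.54, 2.49], [3.4, 4.22], [2.98, 2.46]]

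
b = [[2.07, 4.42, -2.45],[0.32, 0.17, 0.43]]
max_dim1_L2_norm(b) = 5.46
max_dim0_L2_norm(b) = 4.42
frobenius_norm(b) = 5.49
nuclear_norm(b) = 6.02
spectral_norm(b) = 5.46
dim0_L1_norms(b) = [2.39, 4.59, 2.88]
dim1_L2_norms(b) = [5.46, 0.56]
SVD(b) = [[-1.00, -0.01], [-0.01, 1.0]] @ diag([5.461519821101503, 0.5583916579923188]) @ [[-0.38, -0.81, 0.45],[0.53, 0.21, 0.82]]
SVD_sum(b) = [[2.07,  4.42,  -2.44], [0.03,  0.05,  -0.03]] + [[-0.00, -0.00, -0.01], [0.29, 0.12, 0.46]]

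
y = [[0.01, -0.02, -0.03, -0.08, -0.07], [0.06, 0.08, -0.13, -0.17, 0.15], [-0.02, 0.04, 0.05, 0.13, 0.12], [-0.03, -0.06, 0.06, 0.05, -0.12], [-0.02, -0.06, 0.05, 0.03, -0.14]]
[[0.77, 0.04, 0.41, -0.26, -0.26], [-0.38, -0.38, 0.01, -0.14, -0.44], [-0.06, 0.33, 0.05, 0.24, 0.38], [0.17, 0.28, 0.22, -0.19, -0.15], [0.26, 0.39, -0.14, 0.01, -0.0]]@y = [[0.01, 0.04, -0.04, -0.04, 0.07],[-0.01, 0.01, 0.03, 0.08, 0.05],[0.00, -0.01, -0.01, -0.02, -0.02],[0.02, 0.05, -0.05, -0.05, 0.10],[0.03, 0.02, -0.06, -0.10, 0.02]]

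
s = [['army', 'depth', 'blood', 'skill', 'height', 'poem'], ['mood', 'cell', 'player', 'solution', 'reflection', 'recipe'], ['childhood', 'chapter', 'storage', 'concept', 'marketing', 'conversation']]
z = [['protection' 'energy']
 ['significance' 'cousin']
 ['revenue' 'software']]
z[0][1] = 'energy'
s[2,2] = 'storage'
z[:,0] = ['protection', 'significance', 'revenue']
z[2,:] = ['revenue', 'software']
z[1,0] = 'significance'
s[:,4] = ['height', 'reflection', 'marketing']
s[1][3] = 'solution'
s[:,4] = ['height', 'reflection', 'marketing']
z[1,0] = 'significance'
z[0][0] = 'protection'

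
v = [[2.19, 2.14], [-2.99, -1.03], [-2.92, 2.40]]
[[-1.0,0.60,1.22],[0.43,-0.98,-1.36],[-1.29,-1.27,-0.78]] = v @ [[0.03, 0.36, 0.40], [-0.50, -0.09, 0.16]]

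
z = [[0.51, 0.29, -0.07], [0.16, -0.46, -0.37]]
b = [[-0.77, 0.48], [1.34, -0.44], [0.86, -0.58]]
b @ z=[[-0.32, -0.44, -0.12], [0.61, 0.59, 0.07], [0.35, 0.52, 0.15]]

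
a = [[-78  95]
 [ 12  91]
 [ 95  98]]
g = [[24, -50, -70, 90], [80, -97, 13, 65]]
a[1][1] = 91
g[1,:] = [80, -97, 13, 65]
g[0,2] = -70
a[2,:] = [95, 98]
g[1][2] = 13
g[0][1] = -50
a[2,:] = [95, 98]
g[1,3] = 65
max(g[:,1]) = -50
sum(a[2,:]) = 193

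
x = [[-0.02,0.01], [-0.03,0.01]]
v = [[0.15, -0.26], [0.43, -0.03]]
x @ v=[[0.0, 0.0], [-0.00, 0.01]]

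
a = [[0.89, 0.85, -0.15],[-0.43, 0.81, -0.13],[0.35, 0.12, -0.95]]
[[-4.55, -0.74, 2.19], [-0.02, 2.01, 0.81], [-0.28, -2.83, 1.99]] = a@[[-3.39, -2.10, 0.98], [-2.02, 1.76, 1.27], [-1.21, 2.43, -1.57]]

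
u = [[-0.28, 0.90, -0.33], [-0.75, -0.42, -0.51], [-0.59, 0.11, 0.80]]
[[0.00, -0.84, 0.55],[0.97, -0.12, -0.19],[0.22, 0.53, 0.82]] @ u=[[0.31, 0.41, 0.87], [-0.07, 0.90, -0.41], [-0.94, 0.07, 0.31]]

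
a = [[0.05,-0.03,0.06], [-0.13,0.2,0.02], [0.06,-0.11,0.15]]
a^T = [[0.05, -0.13, 0.06],[-0.03, 0.20, -0.11],[0.06, 0.02, 0.15]]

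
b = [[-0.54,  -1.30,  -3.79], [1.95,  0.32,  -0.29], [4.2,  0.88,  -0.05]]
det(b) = -0.082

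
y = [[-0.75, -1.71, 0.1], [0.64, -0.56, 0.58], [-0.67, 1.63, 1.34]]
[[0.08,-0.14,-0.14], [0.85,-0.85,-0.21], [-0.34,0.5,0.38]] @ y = [[-0.06,-0.29,-0.26], [-1.04,-1.32,-0.69], [0.32,0.92,0.77]]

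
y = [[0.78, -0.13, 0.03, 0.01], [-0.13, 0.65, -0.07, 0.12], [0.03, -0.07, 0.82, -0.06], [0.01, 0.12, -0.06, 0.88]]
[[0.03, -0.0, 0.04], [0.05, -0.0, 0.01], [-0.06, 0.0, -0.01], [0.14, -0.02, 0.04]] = y@[[0.05, -0.00, 0.05], [0.06, 0.00, 0.01], [-0.06, -0.00, -0.01], [0.15, -0.02, 0.04]]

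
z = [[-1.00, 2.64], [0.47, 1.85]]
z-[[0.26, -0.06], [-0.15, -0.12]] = [[-1.26,2.7], [0.62,1.97]]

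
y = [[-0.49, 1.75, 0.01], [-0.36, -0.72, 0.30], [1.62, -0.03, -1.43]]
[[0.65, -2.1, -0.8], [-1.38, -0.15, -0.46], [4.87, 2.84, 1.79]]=y @ [[0.33, 1.9, 1.91], [0.48, -0.67, 0.07], [-3.04, 0.18, 0.91]]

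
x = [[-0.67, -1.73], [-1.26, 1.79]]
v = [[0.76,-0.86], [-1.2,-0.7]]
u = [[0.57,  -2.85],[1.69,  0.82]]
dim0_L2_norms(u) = [1.78, 2.97]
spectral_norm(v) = 1.44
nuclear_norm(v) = 2.52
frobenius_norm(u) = 3.46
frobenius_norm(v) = 1.80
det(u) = 5.28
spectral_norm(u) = 2.97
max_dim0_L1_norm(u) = 3.67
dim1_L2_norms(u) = [2.91, 1.88]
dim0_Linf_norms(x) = [1.26, 1.79]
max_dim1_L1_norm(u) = 3.42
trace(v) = 0.06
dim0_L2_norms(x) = [1.43, 2.49]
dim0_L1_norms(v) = [1.96, 1.56]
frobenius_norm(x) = 2.87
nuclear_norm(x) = 3.87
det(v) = -1.56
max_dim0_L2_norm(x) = 2.49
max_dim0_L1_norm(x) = 3.52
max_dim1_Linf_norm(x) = 1.79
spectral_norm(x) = 2.54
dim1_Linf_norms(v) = [0.86, 1.2]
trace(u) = 1.39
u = v @ x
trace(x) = 1.12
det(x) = -3.38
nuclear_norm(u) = 4.75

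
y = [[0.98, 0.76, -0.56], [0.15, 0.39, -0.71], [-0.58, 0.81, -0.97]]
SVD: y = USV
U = [[-0.61, 0.74, 0.30], [-0.45, -0.01, -0.89], [-0.65, -0.68, 0.34]]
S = [1.77, 1.14, 0.21]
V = [[-0.16, -0.66, 0.73], [0.98, 0.01, 0.22], [-0.15, 0.75, 0.64]]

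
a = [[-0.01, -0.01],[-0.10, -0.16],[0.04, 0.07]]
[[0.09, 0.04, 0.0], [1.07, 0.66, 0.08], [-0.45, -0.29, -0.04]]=a @ [[-5.96,-0.48,0.66], [-2.99,-3.83,-0.91]]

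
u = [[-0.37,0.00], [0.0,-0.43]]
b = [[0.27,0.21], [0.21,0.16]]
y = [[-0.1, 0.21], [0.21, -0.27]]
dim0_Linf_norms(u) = [0.37, 0.43]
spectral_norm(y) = 0.41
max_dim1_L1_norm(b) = 0.48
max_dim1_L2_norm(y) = 0.34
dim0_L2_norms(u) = [0.37, 0.43]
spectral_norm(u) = 0.43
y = b + u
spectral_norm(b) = 0.43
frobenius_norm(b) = 0.43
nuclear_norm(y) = 0.45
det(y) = -0.02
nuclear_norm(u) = 0.80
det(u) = 0.16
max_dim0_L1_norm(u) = 0.43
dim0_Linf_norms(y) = [0.21, 0.27]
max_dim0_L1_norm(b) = 0.48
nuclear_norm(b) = 0.43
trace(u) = -0.80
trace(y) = -0.37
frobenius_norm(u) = 0.57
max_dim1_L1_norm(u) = 0.43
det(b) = -0.00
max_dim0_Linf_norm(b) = 0.27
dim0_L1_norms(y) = [0.31, 0.48]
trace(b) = 0.43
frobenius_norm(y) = 0.41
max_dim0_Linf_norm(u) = 0.43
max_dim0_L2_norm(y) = 0.34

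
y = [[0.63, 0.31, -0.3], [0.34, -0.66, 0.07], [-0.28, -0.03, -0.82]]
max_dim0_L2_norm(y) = 0.88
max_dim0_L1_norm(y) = 1.25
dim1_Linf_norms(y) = [0.63, 0.66, 0.82]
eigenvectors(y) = [[-0.96, -0.27, -0.18],[-0.22, 0.61, 0.96],[0.17, -0.75, 0.19]]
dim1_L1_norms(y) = [1.24, 1.07, 1.13]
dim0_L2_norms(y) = [0.77, 0.73, 0.88]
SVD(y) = [[0.23,0.95,-0.19], [-0.43,0.28,0.86], [0.87,-0.12,0.47]] @ diag([0.9125730248848083, 0.7565529051621909, 0.69687744686081]) @ [[-0.27, 0.36, -0.89], [0.96, 0.15, -0.23], [0.06, -0.92, -0.39]]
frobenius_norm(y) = 1.38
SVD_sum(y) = [[-0.06,0.08,-0.19], [0.11,-0.14,0.35], [-0.21,0.29,-0.71]] + [[0.69, 0.11, -0.16], [0.2, 0.03, -0.05], [-0.08, -0.01, 0.02]] + [[-0.01, 0.12, 0.05],[0.03, -0.55, -0.23],[0.02, -0.3, -0.13]]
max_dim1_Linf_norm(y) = 0.82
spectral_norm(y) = 0.91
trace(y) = -0.85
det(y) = 0.48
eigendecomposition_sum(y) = [[0.7, 0.16, -0.13],[0.16, 0.04, -0.03],[-0.13, -0.03, 0.02]] + [[-0.06, 0.04, -0.27], [0.13, -0.1, 0.60], [-0.16, 0.12, -0.74]] + [[-0.01, 0.11, 0.09],[0.05, -0.60, -0.51],[0.01, -0.12, -0.10]]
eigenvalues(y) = [0.76, -0.9, -0.71]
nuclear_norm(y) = 2.37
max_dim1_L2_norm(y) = 0.87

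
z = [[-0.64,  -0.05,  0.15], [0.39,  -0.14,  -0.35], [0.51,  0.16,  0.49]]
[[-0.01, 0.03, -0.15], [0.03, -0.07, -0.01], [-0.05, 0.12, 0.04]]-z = [[0.63, 0.08, -0.3], [-0.36, 0.07, 0.34], [-0.56, -0.04, -0.45]]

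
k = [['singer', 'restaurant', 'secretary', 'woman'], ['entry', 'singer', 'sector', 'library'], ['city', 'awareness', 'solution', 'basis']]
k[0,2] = 'secretary'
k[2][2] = 'solution'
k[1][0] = 'entry'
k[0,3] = 'woman'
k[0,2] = 'secretary'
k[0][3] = 'woman'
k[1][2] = 'sector'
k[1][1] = 'singer'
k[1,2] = 'sector'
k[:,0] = ['singer', 'entry', 'city']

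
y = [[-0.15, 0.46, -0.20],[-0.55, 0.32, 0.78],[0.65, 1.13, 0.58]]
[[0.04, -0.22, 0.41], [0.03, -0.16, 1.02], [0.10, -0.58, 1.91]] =y @ [[0.00, -0.02, 0.03], [0.09, -0.5, 1.25], [-0.0, -0.01, 0.82]]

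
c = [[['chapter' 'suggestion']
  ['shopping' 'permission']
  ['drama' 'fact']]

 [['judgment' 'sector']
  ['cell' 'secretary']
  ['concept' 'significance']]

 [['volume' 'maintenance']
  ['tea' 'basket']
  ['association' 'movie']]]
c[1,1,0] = 'cell'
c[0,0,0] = 'chapter'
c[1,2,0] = 'concept'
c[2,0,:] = ['volume', 'maintenance']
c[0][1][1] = 'permission'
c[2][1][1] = 'basket'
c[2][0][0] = 'volume'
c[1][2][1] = 'significance'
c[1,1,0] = 'cell'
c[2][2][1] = 'movie'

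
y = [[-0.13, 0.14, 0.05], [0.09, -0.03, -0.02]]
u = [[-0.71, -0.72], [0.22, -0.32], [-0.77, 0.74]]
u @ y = [[0.03, -0.08, -0.02], [-0.06, 0.04, 0.02], [0.17, -0.13, -0.05]]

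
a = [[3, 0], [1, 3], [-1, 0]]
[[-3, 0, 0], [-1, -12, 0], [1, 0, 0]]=a @ [[-1, 0, 0], [0, -4, 0]]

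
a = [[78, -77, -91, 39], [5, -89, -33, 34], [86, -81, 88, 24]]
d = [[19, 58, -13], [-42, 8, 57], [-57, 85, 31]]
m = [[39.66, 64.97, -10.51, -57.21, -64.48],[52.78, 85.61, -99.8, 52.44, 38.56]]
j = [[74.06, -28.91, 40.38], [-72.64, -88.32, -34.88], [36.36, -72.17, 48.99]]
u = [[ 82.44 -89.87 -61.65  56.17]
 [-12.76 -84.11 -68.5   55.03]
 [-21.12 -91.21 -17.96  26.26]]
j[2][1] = -72.17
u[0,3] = 56.17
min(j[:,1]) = -88.32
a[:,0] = [78, 5, 86]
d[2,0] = -57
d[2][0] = -57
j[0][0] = 74.06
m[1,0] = 52.78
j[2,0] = 36.36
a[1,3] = 34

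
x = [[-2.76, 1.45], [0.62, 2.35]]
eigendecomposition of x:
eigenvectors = [[-0.99, -0.26], [0.12, -0.96]]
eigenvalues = [-2.93, 2.52]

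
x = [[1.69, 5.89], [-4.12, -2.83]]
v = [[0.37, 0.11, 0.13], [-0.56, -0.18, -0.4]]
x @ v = [[-2.67, -0.87, -2.14], [0.06, 0.06, 0.60]]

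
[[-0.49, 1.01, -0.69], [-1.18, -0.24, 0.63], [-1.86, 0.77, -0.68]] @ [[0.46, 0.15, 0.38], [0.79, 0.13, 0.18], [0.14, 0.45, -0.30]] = [[0.48,-0.25,0.20], [-0.64,0.08,-0.68], [-0.34,-0.48,-0.36]]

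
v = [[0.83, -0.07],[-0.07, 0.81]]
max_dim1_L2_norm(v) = 0.83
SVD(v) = [[-0.76, 0.66], [0.66, 0.76]] @ diag([0.8907106781186547, 0.7492893218813453]) @ [[-0.76, 0.66], [0.66, 0.76]]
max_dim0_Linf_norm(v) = 0.83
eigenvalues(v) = [0.89, 0.75]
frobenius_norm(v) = 1.16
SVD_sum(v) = [[0.51, -0.44], [-0.44, 0.38]] + [[0.32, 0.37], [0.37, 0.43]]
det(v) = 0.67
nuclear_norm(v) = 1.64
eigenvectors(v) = [[0.76, 0.66], [-0.66, 0.76]]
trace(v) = 1.64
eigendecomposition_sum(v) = [[0.51, -0.44], [-0.44, 0.38]] + [[0.32, 0.37], [0.37, 0.43]]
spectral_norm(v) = 0.89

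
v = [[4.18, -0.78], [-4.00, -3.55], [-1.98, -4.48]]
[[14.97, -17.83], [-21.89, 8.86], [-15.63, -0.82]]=v @ [[3.91,-3.91], [1.76,1.91]]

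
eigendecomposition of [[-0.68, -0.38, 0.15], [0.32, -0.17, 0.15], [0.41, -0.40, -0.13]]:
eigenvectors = [[(-0.7+0j),0.20+0.21j,(0.2-0.21j)], [0.23+0.00j,0.23-0.49j,(0.23+0.49j)], [(0.67+0j),0.79+0.00j,(0.79-0j)]]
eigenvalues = [(-0.7+0j), (-0.14+0.36j), (-0.14-0.36j)]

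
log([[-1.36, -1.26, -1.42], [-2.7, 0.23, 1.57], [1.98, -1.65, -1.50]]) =[[(0.91+1.87j),(-0.12+1.27j),(-0.76+0.67j)],[(-0.81+2.05j),1.98+1.39j,2.06+0.73j],[(1.56-0.33j),-1.71-0.22j,(-0.87-0.12j)]]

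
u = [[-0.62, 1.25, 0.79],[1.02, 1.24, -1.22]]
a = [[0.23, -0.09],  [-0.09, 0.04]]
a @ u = [[-0.23, 0.18, 0.29],[0.10, -0.06, -0.12]]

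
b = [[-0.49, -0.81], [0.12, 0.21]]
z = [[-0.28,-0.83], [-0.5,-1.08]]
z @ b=[[0.04,0.05], [0.12,0.18]]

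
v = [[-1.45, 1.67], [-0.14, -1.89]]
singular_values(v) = [2.7, 1.1]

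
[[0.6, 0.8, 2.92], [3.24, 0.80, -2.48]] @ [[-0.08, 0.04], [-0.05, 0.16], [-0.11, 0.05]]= [[-0.41, 0.30], [-0.03, 0.13]]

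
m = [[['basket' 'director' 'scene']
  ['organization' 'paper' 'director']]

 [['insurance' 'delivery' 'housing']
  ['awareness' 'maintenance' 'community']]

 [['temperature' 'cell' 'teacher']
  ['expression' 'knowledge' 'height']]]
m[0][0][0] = 'basket'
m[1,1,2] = 'community'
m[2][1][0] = 'expression'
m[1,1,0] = 'awareness'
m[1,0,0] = 'insurance'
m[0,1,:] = ['organization', 'paper', 'director']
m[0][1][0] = 'organization'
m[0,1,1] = 'paper'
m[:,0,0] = ['basket', 'insurance', 'temperature']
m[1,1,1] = 'maintenance'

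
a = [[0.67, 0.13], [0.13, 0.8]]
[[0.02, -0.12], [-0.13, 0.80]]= a @[[0.06, -0.39], [-0.17, 1.06]]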